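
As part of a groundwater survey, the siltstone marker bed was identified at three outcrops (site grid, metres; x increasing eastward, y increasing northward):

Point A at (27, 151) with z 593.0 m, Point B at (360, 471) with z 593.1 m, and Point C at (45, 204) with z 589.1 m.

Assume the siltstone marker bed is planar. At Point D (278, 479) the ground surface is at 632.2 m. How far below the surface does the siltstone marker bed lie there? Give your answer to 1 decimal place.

48.6 m

Let the plane be z = a·x + b·y + c.
Point B−Point A: 333a + 320b = 0.1;  Point C−Point A: 18a + 53b = −3.9.
Solving gives a = 0.10542, b = −0.10939.
Then c = 593 − a·27 − b·151 = 606.67.
At (278, 479): z_contact = 29.31 − 52.40 + 606.67 = 583.58 m.
Depth below ground = 632.2 − 583.58 = 48.6 m.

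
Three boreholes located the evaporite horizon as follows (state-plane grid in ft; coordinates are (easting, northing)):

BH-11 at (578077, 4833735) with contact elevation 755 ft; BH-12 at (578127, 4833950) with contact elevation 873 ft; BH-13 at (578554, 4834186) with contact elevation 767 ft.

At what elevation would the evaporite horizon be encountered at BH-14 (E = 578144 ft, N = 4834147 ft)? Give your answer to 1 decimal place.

Let the plane be z = a·E + b·N + c.
BH-12−BH-11: 50a + 215b = 118;  BH-13−BH-11: 477a + 451b = 12.
Solving gives a = −0.632935442, b = 0.696031498.
Then c = 755 − a·578077 − b·4833735 = −2997791.39.
At (578144, 4834147): z = −365927.8 + 3364718.6 − 2997791.39 = 999.4 ft.

999.4 ft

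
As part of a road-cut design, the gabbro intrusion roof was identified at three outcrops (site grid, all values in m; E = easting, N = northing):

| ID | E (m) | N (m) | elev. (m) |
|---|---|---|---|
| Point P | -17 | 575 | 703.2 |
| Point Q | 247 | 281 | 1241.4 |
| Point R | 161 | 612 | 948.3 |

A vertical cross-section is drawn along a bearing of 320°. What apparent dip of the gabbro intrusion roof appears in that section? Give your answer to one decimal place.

Two edge vectors: Point P→Point Q = (264, -294, 538.2), Point P→Point R = (178, 37, 245.1).
Normal n = (Point P→Point Q) × (Point P→Point R) = (-91972.8, 31093.2, 62100).
So ∂z/∂E = −n_x/n_z = 1.48104 and ∂z/∂N = −n_y/n_z = −0.50070.
Unit vector along 320° is (sin 320°, cos 320°) = (-0.6428, 0.7660).
Slope in that direction = a·(-0.6428) + b·(0.7660) = −1.33555.
Apparent dip = arctan|1.33555| = 53.2° (true dip is 57.4°, so apparent ≤ true as expected).

53.2°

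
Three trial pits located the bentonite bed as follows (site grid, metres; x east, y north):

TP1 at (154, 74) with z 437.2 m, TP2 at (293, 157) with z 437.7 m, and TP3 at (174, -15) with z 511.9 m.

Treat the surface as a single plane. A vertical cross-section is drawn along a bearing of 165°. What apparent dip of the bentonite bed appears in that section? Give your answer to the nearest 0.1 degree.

Two edge vectors: TP1→TP2 = (139, 83, 0.5), TP1→TP3 = (20, -89, 74.7).
Normal n = (TP1→TP2) × (TP1→TP3) = (6244.6, -10373.3, -14031).
So ∂z/∂x = −n_x/n_z = 0.44506 and ∂z/∂y = −n_y/n_z = −0.73931.
Unit vector along 165° is (sin 165°, cos 165°) = (0.2588, -0.9659).
Slope in that direction = a·(0.2588) + b·(-0.9659) = 0.82931.
Apparent dip = arctan|0.82931| = 39.7° (true dip is 40.8°, so apparent ≤ true as expected).

39.7°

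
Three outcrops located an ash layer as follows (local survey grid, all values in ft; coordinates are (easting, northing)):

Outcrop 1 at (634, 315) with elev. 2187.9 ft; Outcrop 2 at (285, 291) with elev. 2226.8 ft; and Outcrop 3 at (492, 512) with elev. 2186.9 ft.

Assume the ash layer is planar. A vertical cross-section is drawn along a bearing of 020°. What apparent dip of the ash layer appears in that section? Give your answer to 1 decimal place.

6.4°

Let the plane be z = a·E + b·N + c.
Outcrop 2−Outcrop 1: −349a − 24b = 38.9;  Outcrop 3−Outcrop 1: −142a + 197b = −1.
Solving gives a = −0.10586, b = −0.08138.
Unit vector along 020° is (sin 20°, cos 20°) = (0.3420, 0.9397).
Slope in that direction = a·(0.3420) + b·(0.9397) = −0.11268.
Apparent dip = arctan|0.11268| = 6.4° (true dip is 7.6°, so apparent ≤ true as expected).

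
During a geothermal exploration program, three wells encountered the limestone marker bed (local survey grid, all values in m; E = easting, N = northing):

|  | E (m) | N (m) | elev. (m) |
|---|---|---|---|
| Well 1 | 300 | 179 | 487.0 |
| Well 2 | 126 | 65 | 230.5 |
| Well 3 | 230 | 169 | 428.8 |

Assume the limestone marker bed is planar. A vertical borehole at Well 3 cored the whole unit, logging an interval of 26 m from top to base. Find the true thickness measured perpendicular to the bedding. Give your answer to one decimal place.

15.0 m

Two edge vectors: Well 1→Well 2 = (-174, -114, -256.5), Well 1→Well 3 = (-70, -10, -58.2).
Normal n = (Well 1→Well 2) × (Well 1→Well 3) = (4069.8, 7828.2, -6240).
So ∂z/∂E = −n_x/n_z = 0.65221 and ∂z/∂N = −n_y/n_z = 1.25452.
|∇z| = √(a²+b²) = 1.41393, so dip δ = arctan(1.41393) = 54.73°.
True thickness = vertical thickness × cos δ = 26 × cos 54.73° = 15.0 m.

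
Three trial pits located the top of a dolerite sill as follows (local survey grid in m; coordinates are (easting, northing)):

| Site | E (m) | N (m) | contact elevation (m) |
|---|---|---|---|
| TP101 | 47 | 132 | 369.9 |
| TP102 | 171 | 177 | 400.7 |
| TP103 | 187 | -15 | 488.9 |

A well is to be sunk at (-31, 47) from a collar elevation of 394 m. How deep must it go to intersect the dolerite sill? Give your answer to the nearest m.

Let the plane be z = a·E + b·N + c.
TP102−TP101: 124a + 45b = 30.8;  TP103−TP101: 140a − 147b = 119.
Solving gives a = 0.40291, b = −0.42580.
Then c = 369.9 − a·47 − b·132 = 407.17.
At (-31, 47): z_contact = −12.5 − 20.0 + 407.17 = 374.7 m.
Depth below ground = 394 − 374.7 = 19 m.

19 m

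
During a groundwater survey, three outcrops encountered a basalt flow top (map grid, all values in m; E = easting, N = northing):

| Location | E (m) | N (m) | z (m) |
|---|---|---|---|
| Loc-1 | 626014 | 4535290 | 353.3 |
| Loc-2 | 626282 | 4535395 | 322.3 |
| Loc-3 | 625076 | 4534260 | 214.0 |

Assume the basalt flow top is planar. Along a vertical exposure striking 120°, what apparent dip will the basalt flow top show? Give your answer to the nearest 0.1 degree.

22.5°

Let the plane be z = a·E + b·N + c.
Loc-2−Loc-1: 268a + 105b = −31;  Loc-3−Loc-1: −938a − 1030b = −139.3.
Solving gives a = −0.26222, b = 0.37404.
Unit vector along 120° is (sin 120°, cos 120°) = (0.8660, -0.5000).
Slope in that direction = a·(0.8660) + b·(-0.5000) = −0.41410.
Apparent dip = arctan|0.41410| = 22.5° (true dip is 24.6°, so apparent ≤ true as expected).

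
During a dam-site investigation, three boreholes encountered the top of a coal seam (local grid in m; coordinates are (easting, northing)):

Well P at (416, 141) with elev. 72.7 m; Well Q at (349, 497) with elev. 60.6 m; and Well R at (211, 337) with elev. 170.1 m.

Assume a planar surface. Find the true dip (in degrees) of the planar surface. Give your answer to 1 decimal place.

32.5°

Two edge vectors: Well P→Well Q = (-67, 356, -12.1), Well P→Well R = (-205, 196, 97.4).
Normal n = (Well P→Well Q) × (Well P→Well R) = (37046, 9006.3, 59848).
So ∂z/∂E = −n_x/n_z = −0.61900 and ∂z/∂N = −n_y/n_z = −0.15049.
Gradient magnitude |∇z| = √(a² + b²) = √(0.38316 + 0.02265) = 0.63703.
True dip = arctan(0.63703) = 32.5°, dipping toward ENE (azimuth ≈ 076°).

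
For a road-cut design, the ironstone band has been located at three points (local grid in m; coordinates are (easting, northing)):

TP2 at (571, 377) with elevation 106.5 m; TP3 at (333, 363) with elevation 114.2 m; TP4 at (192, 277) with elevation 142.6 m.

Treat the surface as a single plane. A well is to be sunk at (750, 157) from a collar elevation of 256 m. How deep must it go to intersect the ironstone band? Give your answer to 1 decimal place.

84.6 m

Let the plane be z = a·E + b·N + c.
TP3−TP2: −238a − 14b = 7.7;  TP4−TP2: −379a − 100b = 36.1.
Solving gives a = −0.01431, b = −0.30678.
Then c = 106.5 − a·571 − b·377 = 230.32.
At (750, 157): z_contact = −10.73 − 48.16 + 230.32 = 171.43 m.
Depth below ground = 256 − 171.43 = 84.6 m.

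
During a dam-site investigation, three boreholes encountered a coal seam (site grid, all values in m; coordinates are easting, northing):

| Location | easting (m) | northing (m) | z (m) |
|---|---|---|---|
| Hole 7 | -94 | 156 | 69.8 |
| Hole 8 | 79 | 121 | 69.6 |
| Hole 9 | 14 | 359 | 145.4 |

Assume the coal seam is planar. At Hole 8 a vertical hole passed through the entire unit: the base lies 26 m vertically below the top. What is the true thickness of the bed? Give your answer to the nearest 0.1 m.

24.6 m

Let the plane be z = a·easting + b·northing + c.
Hole 8−Hole 7: 173a − 35b = −0.2;  Hole 9−Hole 7: 108a + 203b = 75.6.
Solving gives a = 0.06698, b = 0.33678.
|∇z| = √(a²+b²) = 0.34338, so dip δ = arctan(0.34338) = 18.95°.
True thickness = vertical thickness × cos δ = 26 × cos 18.95° = 24.6 m.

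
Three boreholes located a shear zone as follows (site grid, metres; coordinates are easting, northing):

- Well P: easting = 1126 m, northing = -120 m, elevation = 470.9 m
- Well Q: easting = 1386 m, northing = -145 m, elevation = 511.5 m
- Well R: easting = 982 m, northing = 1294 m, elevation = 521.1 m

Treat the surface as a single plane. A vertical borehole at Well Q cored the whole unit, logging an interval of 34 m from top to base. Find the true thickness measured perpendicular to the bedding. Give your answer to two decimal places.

Two edge vectors: Well P→Well Q = (260, -25, 40.6), Well P→Well R = (-144, 1414, 50.2).
Normal n = (Well P→Well Q) × (Well P→Well R) = (-58663.4, -18898.4, 364040).
So ∂z/∂easting = −n_x/n_z = 0.16115 and ∂z/∂northing = −n_y/n_z = 0.05191.
|∇z| = √(a²+b²) = 0.16930, so dip δ = arctan(0.16930) = 9.61°.
True thickness = vertical thickness × cos δ = 34 × cos 9.61° = 33.52 m.

33.52 m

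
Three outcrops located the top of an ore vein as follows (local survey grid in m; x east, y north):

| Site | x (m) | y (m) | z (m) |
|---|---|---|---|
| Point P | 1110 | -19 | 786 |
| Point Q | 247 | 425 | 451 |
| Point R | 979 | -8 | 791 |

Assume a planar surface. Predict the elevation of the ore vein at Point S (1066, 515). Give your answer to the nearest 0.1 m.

Let the plane be z = a·x + b·y + c.
Point Q−Point P: −863a + 444b = −335;  Point R−Point P: −131a + 11b = 5.
Solving gives a = −0.121325, b = −0.990323.
Then c = 786 − a·1110 − b·-19 = 901.85.
At (1066, 515): z = −129.3 − 510.0 + 901.85 = 262.5 m.

262.5 m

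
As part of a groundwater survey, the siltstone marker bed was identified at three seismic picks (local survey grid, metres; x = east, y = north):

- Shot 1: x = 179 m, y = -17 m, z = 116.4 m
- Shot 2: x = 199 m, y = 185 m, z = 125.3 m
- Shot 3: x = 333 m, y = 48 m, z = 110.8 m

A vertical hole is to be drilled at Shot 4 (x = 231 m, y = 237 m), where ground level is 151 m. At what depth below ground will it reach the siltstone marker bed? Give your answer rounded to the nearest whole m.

25 m

Let the plane be z = a·x + b·y + c.
Shot 2−Shot 1: 20a + 202b = 8.9;  Shot 3−Shot 1: 154a + 65b = −5.6.
Solving gives a = −0.05736, b = 0.04974.
Then c = 116.4 − a·179 − b·-17 = 127.51.
At (231, 237): z_contact = −13.2 + 11.8 + 127.51 = 126.1 m.
Depth below ground = 151 − 126.1 = 25 m.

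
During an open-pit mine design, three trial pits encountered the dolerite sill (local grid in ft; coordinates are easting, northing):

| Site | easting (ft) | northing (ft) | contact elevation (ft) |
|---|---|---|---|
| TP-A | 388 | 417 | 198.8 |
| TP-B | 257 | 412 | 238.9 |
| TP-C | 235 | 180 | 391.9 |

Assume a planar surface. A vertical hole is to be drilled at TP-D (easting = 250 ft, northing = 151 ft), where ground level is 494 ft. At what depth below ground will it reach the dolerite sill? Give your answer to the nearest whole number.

88 ft

Two edge vectors: TP-A→TP-B = (-131, -5, 40.1), TP-A→TP-C = (-153, -237, 193.1).
Normal n = (TP-A→TP-B) × (TP-A→TP-C) = (8538.2, 19160.8, 30282).
So ∂z/∂easting = −n_x/n_z = −0.28196 and ∂z/∂northing = −n_y/n_z = −0.63275.
Intercept c from TP-A: 198.8 + 109.40 + 263.85 = 572.05.
At (250, 151): z_contact = −70.5 − 95.5 + 572.05 = 406.0 ft.
Depth below ground = 494 − 406.0 = 88 ft.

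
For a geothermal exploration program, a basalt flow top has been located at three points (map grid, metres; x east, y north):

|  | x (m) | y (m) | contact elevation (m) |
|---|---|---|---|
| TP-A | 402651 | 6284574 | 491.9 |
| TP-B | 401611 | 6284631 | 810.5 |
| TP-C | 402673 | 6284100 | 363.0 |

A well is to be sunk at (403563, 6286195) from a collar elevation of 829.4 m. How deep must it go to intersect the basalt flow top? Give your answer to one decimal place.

185.1 m

Two edge vectors: TP-A→TP-B = (-1040, 57, 318.6), TP-A→TP-C = (22, -474, -128.9).
Normal n = (TP-A→TP-B) × (TP-A→TP-C) = (143669.1, -127046.8, 491706).
So ∂z/∂x = −n_x/n_z = −0.292184964 and ∂z/∂y = −n_y/n_z = 0.258379601.
Intercept c from TP-A: 491.9 + 117648.57 − 1623805.72 = −1505665.25.
At (403563, 6286195): z_contact = −117915.04 + 1624224.55 − 1505665.25 = 644.26 m.
Depth below ground = 829.4 − 644.26 = 185.1 m.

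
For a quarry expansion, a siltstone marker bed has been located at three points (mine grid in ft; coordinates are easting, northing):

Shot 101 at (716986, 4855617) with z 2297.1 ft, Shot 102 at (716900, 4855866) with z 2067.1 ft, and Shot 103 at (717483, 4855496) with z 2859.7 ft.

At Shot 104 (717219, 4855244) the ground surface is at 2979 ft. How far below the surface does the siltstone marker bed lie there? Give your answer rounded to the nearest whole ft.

234 ft

Two edge vectors: Shot 101→Shot 102 = (-86, 249, -230), Shot 101→Shot 103 = (497, -121, 562.6).
Normal n = (Shot 101→Shot 102) × (Shot 101→Shot 103) = (112257.4, -65926.4, -113347).
So ∂z/∂easting = −n_x/n_z = 0.99038704 and ∂z/∂northing = −n_y/n_z = −0.58163339.
Intercept c from Shot 101: 2297.1 − 710093.64 + 2824188.98 = 2116392.44.
At (717219, 4855244): z_contact = 710324.4 − 2823972.0 + 2116392.44 = 2744.8 ft.
Depth below ground = 2979 − 2744.8 = 234 ft.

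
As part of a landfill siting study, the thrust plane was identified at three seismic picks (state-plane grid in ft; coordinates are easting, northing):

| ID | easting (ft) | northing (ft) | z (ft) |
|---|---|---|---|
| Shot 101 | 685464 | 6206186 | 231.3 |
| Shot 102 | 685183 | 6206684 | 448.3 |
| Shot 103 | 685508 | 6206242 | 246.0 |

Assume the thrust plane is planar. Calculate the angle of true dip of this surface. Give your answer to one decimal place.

21.1°

Let the plane be z = a·easting + b·northing + c.
Shot 102−Shot 101: −281a + 498b = 217;  Shot 103−Shot 101: 44a + 56b = 14.7.
Solving gives a = −0.12833, b = 0.36333.
Gradient magnitude |∇z| = √(a² + b²) = √(0.01647 + 0.13201) = 0.38533.
True dip = arctan(0.38533) = 21.1°, dipping toward SSE (azimuth ≈ 161°).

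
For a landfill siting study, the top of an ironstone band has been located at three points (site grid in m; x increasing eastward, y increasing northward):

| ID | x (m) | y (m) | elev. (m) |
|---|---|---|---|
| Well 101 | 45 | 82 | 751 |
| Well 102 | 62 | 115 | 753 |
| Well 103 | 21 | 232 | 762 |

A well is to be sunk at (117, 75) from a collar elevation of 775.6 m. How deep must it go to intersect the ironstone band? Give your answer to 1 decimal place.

26.4 m

Two edge vectors: Well 101→Well 102 = (17, 33, 2), Well 101→Well 103 = (-24, 150, 11).
Normal n = (Well 101→Well 102) × (Well 101→Well 103) = (63, -235, 3342).
So ∂z/∂x = −n_x/n_z = −0.01885 and ∂z/∂y = −n_y/n_z = 0.07032.
Intercept c from Well 101: 751 + 0.85 − 5.77 = 746.08.
At (117, 75): z_contact = −2.21 + 5.27 + 746.08 = 749.15 m.
Depth below ground = 775.6 − 749.15 = 26.4 m.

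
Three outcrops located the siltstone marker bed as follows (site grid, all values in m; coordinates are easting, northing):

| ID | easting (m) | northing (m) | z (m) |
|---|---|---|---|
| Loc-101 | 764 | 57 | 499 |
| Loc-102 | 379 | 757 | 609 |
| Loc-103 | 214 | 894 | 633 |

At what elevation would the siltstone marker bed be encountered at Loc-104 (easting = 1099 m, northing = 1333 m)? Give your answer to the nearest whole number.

Two edge vectors: Loc-101→Loc-102 = (-385, 700, 110), Loc-101→Loc-103 = (-550, 837, 134).
Normal n = (Loc-101→Loc-102) × (Loc-101→Loc-103) = (1730, -8910, 62755).
So ∂z/∂easting = −n_x/n_z = −0.02757 and ∂z/∂northing = −n_y/n_z = 0.14198.
Intercept c from Loc-101: 499 + 21.06 − 8.09 = 511.97.
At (1099, 1333): z = −30.3 + 189.3 + 511.97 = 670.9 m.

671 m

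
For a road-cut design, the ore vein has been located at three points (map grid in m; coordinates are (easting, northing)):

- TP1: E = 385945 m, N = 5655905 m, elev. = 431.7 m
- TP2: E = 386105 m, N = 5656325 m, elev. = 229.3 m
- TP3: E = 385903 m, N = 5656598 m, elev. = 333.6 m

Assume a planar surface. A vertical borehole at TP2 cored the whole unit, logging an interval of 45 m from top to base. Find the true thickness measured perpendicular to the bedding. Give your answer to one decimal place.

Let the plane be z = a·E + b·N + c.
TP2−TP1: 160a + 420b = −202.4;  TP3−TP1: −42a + 693b = −98.1.
Solving gives a = −0.77078, b = −0.18827.
|∇z| = √(a²+b²) = 0.79345, so dip δ = arctan(0.79345) = 38.43°.
True thickness = vertical thickness × cos δ = 45 × cos 38.43° = 35.3 m.

35.3 m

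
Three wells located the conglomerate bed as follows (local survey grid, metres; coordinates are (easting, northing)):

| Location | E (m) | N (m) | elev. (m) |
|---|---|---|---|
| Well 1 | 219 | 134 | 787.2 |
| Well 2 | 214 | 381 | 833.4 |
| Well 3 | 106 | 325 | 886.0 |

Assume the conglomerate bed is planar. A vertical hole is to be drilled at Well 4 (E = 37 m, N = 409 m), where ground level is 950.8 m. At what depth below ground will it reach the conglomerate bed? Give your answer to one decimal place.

Let the plane be z = a·E + b·N + c.
Well 2−Well 1: −5a + 247b = 46.2;  Well 3−Well 1: −113a + 191b = 98.8.
Solving gives a = −0.57796, b = 0.17535.
Then c = 787.2 − a·219 − b·134 = 890.28.
At (37, 409): z_contact = −21.38 + 71.72 + 890.28 = 940.61 m.
Depth below ground = 950.8 − 940.61 = 10.2 m.

10.2 m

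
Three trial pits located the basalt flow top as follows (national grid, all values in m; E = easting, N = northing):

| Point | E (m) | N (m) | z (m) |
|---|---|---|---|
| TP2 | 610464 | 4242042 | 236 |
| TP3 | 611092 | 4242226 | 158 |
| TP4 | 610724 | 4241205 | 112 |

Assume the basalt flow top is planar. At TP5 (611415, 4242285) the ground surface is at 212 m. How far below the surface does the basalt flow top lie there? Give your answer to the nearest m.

98 m

Two edge vectors: TP2→TP3 = (628, 184, -78), TP2→TP4 = (260, -837, -124).
Normal n = (TP2→TP3) × (TP2→TP4) = (-88102, 57592, -573476).
So ∂z/∂E = −n_x/n_z = −0.15362805 and ∂z/∂N = −n_y/n_z = 0.10042617.
Intercept c from TP2: 236 + 93784.39 − 426012.04 = −331991.65.
At (611415, 4242285): z_contact = −93930.5 + 426036.4 − 331991.65 = 114.3 m.
Depth below ground = 212 − 114.3 = 98 m.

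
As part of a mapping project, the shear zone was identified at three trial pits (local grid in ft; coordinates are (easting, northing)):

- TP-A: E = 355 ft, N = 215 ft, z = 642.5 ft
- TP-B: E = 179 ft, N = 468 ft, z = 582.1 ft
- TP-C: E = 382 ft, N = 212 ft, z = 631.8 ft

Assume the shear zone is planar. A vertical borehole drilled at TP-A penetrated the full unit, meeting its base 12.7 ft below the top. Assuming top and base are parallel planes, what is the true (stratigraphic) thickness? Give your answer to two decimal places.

Let the plane be z = a·E + b·N + c.
TP-B−TP-A: −176a + 253b = −60.4;  TP-C−TP-A: 27a − 3b = −10.7.
Solving gives a = −0.45824, b = −0.55751.
|∇z| = √(a²+b²) = 0.72167, so dip δ = arctan(0.72167) = 35.82°.
True thickness = vertical thickness × cos δ = 12.7 × cos 35.82° = 10.30 ft.

10.30 ft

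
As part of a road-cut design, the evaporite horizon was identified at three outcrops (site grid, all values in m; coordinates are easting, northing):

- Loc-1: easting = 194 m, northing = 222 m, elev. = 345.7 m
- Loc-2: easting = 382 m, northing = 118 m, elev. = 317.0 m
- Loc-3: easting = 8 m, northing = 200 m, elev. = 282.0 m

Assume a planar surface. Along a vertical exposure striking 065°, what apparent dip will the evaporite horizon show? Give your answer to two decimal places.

28.50°

Let the plane be z = a·easting + b·northing + c.
Loc-2−Loc-1: 188a − 104b = −28.7;  Loc-3−Loc-1: −186a − 22b = −63.7.
Solving gives a = 0.25526, b = 0.73739.
Unit vector along 065° is (sin 65°, cos 65°) = (0.9063, 0.4226).
Slope in that direction = a·(0.9063) + b·(0.4226) = 0.54297.
Apparent dip = arctan|0.54297| = 28.50° (true dip is 38.0°, so apparent ≤ true as expected).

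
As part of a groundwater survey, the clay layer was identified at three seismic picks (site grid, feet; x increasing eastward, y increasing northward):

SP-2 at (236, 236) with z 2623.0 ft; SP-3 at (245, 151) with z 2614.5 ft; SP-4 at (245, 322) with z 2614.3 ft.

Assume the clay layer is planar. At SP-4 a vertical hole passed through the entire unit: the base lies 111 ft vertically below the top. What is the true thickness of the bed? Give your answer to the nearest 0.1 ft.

Two edge vectors: SP-2→SP-3 = (9, -85, -8.5), SP-2→SP-4 = (9, 86, -8.7).
Normal n = (SP-2→SP-3) × (SP-2→SP-4) = (1470.5, 1.8, 1539).
So ∂z/∂x = −n_x/n_z = −0.95549 and ∂z/∂y = −n_y/n_z = −0.00117.
|∇z| = √(a²+b²) = 0.95549, so dip δ = arctan(0.95549) = 43.70°.
True thickness = vertical thickness × cos δ = 111 × cos 43.70° = 80.3 ft.

80.3 ft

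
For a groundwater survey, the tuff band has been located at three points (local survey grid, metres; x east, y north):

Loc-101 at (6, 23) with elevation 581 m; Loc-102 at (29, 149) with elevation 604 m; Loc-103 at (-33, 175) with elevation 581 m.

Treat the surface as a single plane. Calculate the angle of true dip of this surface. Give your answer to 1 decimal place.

Let the plane be z = a·x + b·y + c.
Loc-102−Loc-101: 23a + 126b = 23;  Loc-103−Loc-101: −39a + 152b = 0.
Solving gives a = 0.41570, b = 0.10666.
Gradient magnitude |∇z| = √(a² + b²) = √(0.17280 + 0.01138) = 0.42916.
True dip = arctan(0.42916) = 23.2°, dipping toward WSW (azimuth ≈ 256°).

23.2°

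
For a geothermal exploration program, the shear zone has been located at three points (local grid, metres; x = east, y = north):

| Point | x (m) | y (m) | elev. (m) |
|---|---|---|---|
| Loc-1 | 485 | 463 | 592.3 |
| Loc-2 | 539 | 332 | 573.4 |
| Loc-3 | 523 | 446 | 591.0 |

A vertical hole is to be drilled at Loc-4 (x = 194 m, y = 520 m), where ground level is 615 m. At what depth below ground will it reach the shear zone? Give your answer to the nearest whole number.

Two edge vectors: Loc-1→Loc-2 = (54, -131, -18.9), Loc-1→Loc-3 = (38, -17, -1.3).
Normal n = (Loc-1→Loc-2) × (Loc-1→Loc-3) = (-151, -648, 4060).
So ∂z/∂x = −n_x/n_z = 0.03719 and ∂z/∂y = −n_y/n_z = 0.15961.
Intercept c from Loc-1: 592.3 − 18.04 − 73.90 = 500.36.
At (194, 520): z_contact = 7.2 + 83.0 + 500.36 = 590.6 m.
Depth below ground = 615 − 590.6 = 24 m.

24 m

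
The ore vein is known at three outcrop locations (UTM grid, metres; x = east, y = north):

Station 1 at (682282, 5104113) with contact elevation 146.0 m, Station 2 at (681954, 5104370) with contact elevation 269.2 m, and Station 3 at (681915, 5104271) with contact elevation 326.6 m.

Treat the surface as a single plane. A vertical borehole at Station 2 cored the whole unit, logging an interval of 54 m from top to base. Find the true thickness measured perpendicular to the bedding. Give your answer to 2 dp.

Let the plane be z = a·x + b·y + c.
Station 2−Station 1: −328a + 257b = 123.2;  Station 3−Station 1: −367a + 158b = 180.6.
Solving gives a = −0.63416, b = −0.32998.
|∇z| = √(a²+b²) = 0.71487, so dip δ = arctan(0.71487) = 35.56°.
True thickness = vertical thickness × cos δ = 54 × cos 35.56° = 43.93 m.

43.93 m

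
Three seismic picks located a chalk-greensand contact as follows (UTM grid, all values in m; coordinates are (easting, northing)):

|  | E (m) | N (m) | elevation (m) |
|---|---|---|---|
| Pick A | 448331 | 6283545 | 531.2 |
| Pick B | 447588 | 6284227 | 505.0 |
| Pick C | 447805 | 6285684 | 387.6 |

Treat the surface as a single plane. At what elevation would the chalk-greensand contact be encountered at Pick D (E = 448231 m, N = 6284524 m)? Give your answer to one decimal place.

460.7 m

Let the plane be z = a·E + b·N + c.
Pick B−Pick A: −743a + 682b = −26.2;  Pick C−Pick A: −526a + 2139b = −143.6.
Solving gives a = −0.034044590, b = −0.075506056.
Then c = 531.2 − a·448331 − b·6283545 = 490240.15.
At (448231, 6284524): z = −15259.8 − 474519.6 + 490240.15 = 460.7 m.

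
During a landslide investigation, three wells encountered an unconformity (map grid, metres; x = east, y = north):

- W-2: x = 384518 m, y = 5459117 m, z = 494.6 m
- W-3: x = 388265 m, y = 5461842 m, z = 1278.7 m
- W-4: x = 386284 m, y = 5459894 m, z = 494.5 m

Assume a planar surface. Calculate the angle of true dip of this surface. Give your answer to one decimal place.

38.5°

Two edge vectors: W-2→W-3 = (3747, 2725, 784.1), W-2→W-4 = (1766, 777, -0.1).
Normal n = (W-2→W-3) × (W-2→W-4) = (-609518.2, 1385095.3, -1900931).
So ∂z/∂x = −n_x/n_z = −0.32064 and ∂z/∂y = −n_y/n_z = 0.72864.
Gradient magnitude |∇z| = √(a² + b²) = √(0.10281 + 0.53092) = 0.79607.
True dip = arctan(0.79607) = 38.5°, dipping toward SSE (azimuth ≈ 156°).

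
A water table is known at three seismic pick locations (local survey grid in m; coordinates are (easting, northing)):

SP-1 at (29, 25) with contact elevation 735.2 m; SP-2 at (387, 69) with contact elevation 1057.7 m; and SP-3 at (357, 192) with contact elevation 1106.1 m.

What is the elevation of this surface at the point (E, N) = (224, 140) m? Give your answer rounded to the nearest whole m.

Two edge vectors: SP-1→SP-2 = (358, 44, 322.5), SP-1→SP-3 = (328, 167, 370.9).
Normal n = (SP-1→SP-2) × (SP-1→SP-3) = (-37537.9, -27002.2, 45354).
So ∂z/∂E = −n_x/n_z = 0.82766 and ∂z/∂N = −n_y/n_z = 0.59537.
Intercept c from SP-1: 735.2 − 24.00 − 14.88 = 696.31.
At (224, 140): z = 185.4 + 83.4 + 696.31 = 965.1 m.

965 m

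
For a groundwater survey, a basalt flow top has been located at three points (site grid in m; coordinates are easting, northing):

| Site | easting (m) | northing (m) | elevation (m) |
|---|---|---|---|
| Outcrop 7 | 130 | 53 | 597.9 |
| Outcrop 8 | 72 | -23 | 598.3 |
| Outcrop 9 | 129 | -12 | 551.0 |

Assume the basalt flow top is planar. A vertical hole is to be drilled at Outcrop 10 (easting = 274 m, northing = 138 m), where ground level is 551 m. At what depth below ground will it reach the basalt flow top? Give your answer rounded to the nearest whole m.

Two edge vectors: Outcrop 7→Outcrop 8 = (-58, -76, 0.4), Outcrop 7→Outcrop 9 = (-1, -65, -46.9).
Normal n = (Outcrop 7→Outcrop 8) × (Outcrop 7→Outcrop 9) = (3590.4, -2720.6, 3694).
So ∂z/∂easting = −n_x/n_z = −0.97195 and ∂z/∂northing = −n_y/n_z = 0.73649.
Intercept c from Outcrop 7: 597.9 + 126.35 − 39.03 = 685.22.
At (274, 138): z_contact = −266.3 + 101.6 + 685.22 = 520.5 m.
Depth below ground = 551 − 520.5 = 30 m.

30 m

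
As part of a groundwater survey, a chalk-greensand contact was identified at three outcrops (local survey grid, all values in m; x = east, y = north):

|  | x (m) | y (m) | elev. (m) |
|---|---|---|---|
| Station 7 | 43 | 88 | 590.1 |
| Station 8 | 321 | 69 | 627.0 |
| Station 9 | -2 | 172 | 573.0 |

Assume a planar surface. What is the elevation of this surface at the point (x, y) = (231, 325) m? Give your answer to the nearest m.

Two edge vectors: Station 7→Station 8 = (278, -19, 36.9), Station 7→Station 9 = (-45, 84, -17.1).
Normal n = (Station 7→Station 8) × (Station 7→Station 9) = (-2774.7, 3093.3, 22497).
So ∂z/∂x = −n_x/n_z = 0.12334 and ∂z/∂y = −n_y/n_z = −0.13750.
Intercept c from Station 7: 590.1 − 5.30 + 12.10 = 596.90.
At (231, 325): z = 28.5 − 44.7 + 596.90 = 580.7 m.

581 m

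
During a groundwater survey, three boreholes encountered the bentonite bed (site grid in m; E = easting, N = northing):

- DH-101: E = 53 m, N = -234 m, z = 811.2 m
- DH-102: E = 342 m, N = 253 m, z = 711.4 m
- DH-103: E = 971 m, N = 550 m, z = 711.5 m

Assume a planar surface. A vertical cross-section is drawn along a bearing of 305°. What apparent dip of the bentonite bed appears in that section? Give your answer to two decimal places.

Two edge vectors: DH-101→DH-102 = (289, 487, -99.8), DH-101→DH-103 = (918, 784, -99.7).
Normal n = (DH-101→DH-102) × (DH-101→DH-103) = (29689.3, -62803.1, -220490).
So ∂z/∂E = −n_x/n_z = 0.13465 and ∂z/∂N = −n_y/n_z = −0.28483.
Unit vector along 305° is (sin 305°, cos 305°) = (-0.8192, 0.5736).
Slope in that direction = a·(-0.8192) + b·(0.5736) = −0.27367.
Apparent dip = arctan|0.27367| = 15.31° (true dip is 17.5°, so apparent ≤ true as expected).

15.31°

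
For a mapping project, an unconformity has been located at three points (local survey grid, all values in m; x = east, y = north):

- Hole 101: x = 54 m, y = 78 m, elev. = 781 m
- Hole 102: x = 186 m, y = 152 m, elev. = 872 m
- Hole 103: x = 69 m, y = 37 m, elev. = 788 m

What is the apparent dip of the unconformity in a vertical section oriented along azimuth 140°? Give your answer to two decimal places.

20.15°

Let the plane be z = a·x + b·y + c.
Hole 102−Hole 101: 132a + 74b = 91;  Hole 103−Hole 101: 15a − 41b = 7.
Solving gives a = 0.65149, b = 0.06762.
Unit vector along 140° is (sin 140°, cos 140°) = (0.6428, -0.7660).
Slope in that direction = a·(0.6428) + b·(-0.7660) = 0.36697.
Apparent dip = arctan|0.36697| = 20.15° (true dip is 33.2°, so apparent ≤ true as expected).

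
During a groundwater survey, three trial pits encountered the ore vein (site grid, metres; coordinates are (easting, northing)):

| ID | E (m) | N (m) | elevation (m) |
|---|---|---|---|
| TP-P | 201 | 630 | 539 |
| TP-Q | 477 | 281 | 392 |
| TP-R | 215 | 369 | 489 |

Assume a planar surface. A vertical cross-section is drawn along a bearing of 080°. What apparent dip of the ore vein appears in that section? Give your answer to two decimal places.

15.45°

Let the plane be z = a·E + b·N + c.
TP-Q−TP-P: 276a − 349b = −147;  TP-R−TP-P: 14a − 261b = −50.
Solving gives a = −0.31150, b = 0.17486.
Unit vector along 080° is (sin 80°, cos 80°) = (0.9848, 0.1736).
Slope in that direction = a·(0.9848) + b·(0.1736) = −0.27640.
Apparent dip = arctan|0.27640| = 15.45° (true dip is 19.7°, so apparent ≤ true as expected).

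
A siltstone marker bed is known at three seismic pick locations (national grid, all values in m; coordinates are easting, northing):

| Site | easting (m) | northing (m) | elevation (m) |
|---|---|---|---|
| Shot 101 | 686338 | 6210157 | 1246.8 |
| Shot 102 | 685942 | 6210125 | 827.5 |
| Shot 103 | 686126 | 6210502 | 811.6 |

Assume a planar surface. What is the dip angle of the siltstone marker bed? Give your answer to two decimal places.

Let the plane be z = a·easting + b·northing + c.
Shot 102−Shot 101: −396a − 32b = −419.3;  Shot 103−Shot 101: −212a + 345b = −435.2.
Solving gives a = 1.10586, b = −0.58191.
Gradient magnitude |∇z| = √(a² + b²) = √(1.22293 + 0.33861) = 1.24962.
True dip = arctan(1.24962) = 51.33°, dipping toward WNW (azimuth ≈ 298°).

51.33°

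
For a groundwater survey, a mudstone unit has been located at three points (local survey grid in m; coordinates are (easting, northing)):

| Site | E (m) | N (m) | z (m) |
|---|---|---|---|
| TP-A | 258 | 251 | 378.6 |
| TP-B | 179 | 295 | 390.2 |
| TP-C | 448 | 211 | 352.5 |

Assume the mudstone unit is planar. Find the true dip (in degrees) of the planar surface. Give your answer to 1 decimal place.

Two edge vectors: TP-A→TP-B = (-79, 44, 11.6), TP-A→TP-C = (190, -40, -26.1).
Normal n = (TP-A→TP-B) × (TP-A→TP-C) = (-684.4, 142.1, -5200).
So ∂z/∂E = −n_x/n_z = −0.13162 and ∂z/∂N = −n_y/n_z = 0.02733.
Gradient magnitude |∇z| = √(a² + b²) = √(0.01732 + 0.00075) = 0.13442.
True dip = arctan(0.13442) = 7.7°, dipping toward ESE (azimuth ≈ 102°).

7.7°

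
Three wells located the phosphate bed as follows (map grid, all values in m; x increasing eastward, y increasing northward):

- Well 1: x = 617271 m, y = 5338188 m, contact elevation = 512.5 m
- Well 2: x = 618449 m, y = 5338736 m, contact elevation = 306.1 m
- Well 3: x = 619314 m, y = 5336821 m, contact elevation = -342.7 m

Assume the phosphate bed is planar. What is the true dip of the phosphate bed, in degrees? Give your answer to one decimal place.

19.2°

Let the plane be z = a·x + b·y + c.
Well 2−Well 1: 1178a + 548b = −206.4;  Well 3−Well 1: 2043a − 1367b = −855.2.
Solving gives a = −0.27503, b = 0.21457.
Gradient magnitude |∇z| = √(a² + b²) = √(0.07564 + 0.04604) = 0.34883.
True dip = arctan(0.34883) = 19.2°, dipping toward SE (azimuth ≈ 128°).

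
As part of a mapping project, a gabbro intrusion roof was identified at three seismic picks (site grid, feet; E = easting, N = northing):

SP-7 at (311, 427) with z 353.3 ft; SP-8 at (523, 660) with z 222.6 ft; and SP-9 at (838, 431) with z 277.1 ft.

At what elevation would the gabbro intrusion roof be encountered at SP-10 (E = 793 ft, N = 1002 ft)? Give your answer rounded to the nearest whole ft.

37 ft

Let the plane be z = a·E + b·N + c.
SP-8−SP-7: 212a + 233b = −130.7;  SP-9−SP-7: 527a + 4b = −76.2.
Solving gives a = −0.14131, b = −0.43237.
Then c = 353.3 − a·311 − b·427 = 581.87.
At (793, 1002): z = −112.1 − 433.2 + 581.87 = 36.6 ft.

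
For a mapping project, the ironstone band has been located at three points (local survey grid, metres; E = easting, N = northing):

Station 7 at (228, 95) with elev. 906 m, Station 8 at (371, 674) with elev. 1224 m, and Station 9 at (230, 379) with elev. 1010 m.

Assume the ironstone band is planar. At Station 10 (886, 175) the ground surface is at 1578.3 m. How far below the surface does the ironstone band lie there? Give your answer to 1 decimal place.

141.5 m

Let the plane be z = a·E + b·N + c.
Station 8−Station 7: 143a + 579b = 318;  Station 9−Station 7: 2a + 284b = 104.
Solving gives a = 0.76281, b = 0.36083.
Then c = 906 − a·228 − b·95 = 697.80.
At (886, 175): z_contact = 675.85 + 63.14 + 697.80 = 1436.80 m.
Depth below ground = 1578.3 − 1436.80 = 141.5 m.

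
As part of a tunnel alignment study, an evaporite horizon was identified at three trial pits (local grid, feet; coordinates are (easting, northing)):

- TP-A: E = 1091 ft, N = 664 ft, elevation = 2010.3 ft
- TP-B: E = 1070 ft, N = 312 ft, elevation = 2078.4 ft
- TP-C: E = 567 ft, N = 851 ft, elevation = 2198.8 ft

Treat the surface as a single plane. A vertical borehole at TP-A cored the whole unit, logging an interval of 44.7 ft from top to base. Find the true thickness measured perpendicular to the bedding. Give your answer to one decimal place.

Two edge vectors: TP-A→TP-B = (-21, -352, 68.1), TP-A→TP-C = (-524, 187, 188.5).
Normal n = (TP-A→TP-B) × (TP-A→TP-C) = (-79086.7, -31725.9, -188375).
So ∂z/∂E = −n_x/n_z = −0.41984 and ∂z/∂N = −n_y/n_z = −0.16842.
|∇z| = √(a²+b²) = 0.45236, so dip δ = arctan(0.45236) = 24.34°.
True thickness = vertical thickness × cos δ = 44.7 × cos 24.34° = 40.7 ft.

40.7 ft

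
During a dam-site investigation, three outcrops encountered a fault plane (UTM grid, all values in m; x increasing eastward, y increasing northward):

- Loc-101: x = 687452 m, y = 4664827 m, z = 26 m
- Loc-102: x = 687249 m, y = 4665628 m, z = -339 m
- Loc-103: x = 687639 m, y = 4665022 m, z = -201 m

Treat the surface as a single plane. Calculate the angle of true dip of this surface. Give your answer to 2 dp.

40.04°

Let the plane be z = a·x + b·y + c.
Loc-102−Loc-101: −203a + 801b = −365;  Loc-103−Loc-101: 187a + 195b = −227.
Solving gives a = −0.58431, b = −0.60376.
Gradient magnitude |∇z| = √(a² + b²) = √(0.34142 + 0.36453) = 0.84021.
True dip = arctan(0.84021) = 40.04°, dipping toward NE (azimuth ≈ 044°).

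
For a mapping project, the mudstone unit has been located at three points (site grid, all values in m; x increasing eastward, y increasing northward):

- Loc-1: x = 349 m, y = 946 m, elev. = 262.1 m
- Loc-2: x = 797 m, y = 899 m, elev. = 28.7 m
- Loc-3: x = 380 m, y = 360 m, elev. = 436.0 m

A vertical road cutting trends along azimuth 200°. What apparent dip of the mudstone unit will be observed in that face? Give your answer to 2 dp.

26.40°

Let the plane be z = a·x + b·y + c.
Loc-2−Loc-1: 448a − 47b = −233.4;  Loc-3−Loc-1: 31a − 586b = 173.9.
Solving gives a = −0.55520, b = −0.32613.
Unit vector along 200° is (sin 200°, cos 200°) = (-0.3420, -0.9397).
Slope in that direction = a·(-0.3420) + b·(-0.9397) = 0.49635.
Apparent dip = arctan|0.49635| = 26.40° (true dip is 32.8°, so apparent ≤ true as expected).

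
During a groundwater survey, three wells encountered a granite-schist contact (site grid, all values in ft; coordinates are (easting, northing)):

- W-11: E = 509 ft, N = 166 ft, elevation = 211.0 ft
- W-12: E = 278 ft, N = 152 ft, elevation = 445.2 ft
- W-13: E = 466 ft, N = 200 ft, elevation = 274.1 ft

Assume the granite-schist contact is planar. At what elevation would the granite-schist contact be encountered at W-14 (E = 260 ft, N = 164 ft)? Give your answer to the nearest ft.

470 ft

Two edge vectors: W-11→W-12 = (-231, -14, 234.2), W-11→W-13 = (-43, 34, 63.1).
Normal n = (W-11→W-12) × (W-11→W-13) = (-8846.2, 4505.5, -8456).
So ∂z/∂E = −n_x/n_z = −1.04614 and ∂z/∂N = −n_y/n_z = 0.53282.
Intercept c from W-11: 211 + 532.49 − 88.45 = 655.04.
At (260, 164): z = −272.0 + 87.4 + 655.04 = 470.4 ft.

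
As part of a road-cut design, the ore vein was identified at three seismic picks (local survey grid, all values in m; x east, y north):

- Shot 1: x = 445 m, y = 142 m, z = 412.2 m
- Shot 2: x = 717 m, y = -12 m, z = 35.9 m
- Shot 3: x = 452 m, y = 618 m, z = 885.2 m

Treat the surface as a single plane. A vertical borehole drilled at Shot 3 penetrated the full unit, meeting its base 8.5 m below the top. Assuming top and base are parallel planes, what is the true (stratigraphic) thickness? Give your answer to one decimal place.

5.2 m

Let the plane be z = a·x + b·y + c.
Shot 2−Shot 1: 272a − 154b = −376.3;  Shot 3−Shot 1: 7a + 476b = 473.
Solving gives a = −0.81407, b = 1.00567.
|∇z| = √(a²+b²) = 1.29386, so dip δ = arctan(1.29386) = 52.30°.
True thickness = vertical thickness × cos δ = 8.5 × cos 52.30° = 5.2 m.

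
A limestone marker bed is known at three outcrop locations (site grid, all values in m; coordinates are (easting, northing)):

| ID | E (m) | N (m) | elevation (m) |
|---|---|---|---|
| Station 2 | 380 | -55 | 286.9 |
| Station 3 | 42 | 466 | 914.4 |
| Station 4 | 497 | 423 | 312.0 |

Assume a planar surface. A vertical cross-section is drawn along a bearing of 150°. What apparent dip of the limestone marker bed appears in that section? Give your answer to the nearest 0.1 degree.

Let the plane be z = a·E + b·N + c.
Station 3−Station 2: −338a + 521b = 627.5;  Station 4−Station 2: 117a + 478b = 25.1.
Solving gives a = −1.28917, b = 0.36806.
Unit vector along 150° is (sin 150°, cos 150°) = (0.5000, -0.8660).
Slope in that direction = a·(0.5000) + b·(-0.8660) = −0.96334.
Apparent dip = arctan|0.96334| = 43.9° (true dip is 53.3°, so apparent ≤ true as expected).

43.9°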